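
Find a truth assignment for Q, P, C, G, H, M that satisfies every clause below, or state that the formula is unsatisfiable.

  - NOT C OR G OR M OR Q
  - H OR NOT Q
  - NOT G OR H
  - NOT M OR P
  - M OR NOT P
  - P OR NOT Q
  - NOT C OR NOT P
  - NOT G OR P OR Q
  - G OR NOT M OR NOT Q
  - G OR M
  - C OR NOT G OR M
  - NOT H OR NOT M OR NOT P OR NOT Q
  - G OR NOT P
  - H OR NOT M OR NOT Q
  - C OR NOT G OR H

Try Q = True:
  (H OR NOT Q) forces H = True.
  (P OR NOT Q) forces P = True.
  (M OR NOT P) forces M = True.
  clause (NOT H OR NOT M OR NOT P OR NOT Q) is falsified — backtrack.
So Q = False.
Set P = True.
  then (M OR NOT P) forces M = True.
  then (NOT C OR NOT P) forces C = False.
  then (G OR NOT P) forces G = True.
  then (C OR NOT G OR H) forces H = True.
All clauses satisfied.

Q = False; P = True; C = False; G = True; H = True; M = True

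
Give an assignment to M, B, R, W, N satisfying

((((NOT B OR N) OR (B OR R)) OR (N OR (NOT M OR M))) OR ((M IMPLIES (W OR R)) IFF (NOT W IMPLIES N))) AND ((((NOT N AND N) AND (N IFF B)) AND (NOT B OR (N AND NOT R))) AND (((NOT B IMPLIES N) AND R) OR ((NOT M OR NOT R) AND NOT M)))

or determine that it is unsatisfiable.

Case N = True: the conjunct NOT N is False.
Case N = False: the conjunct N is False.
Both cases fail — unsatisfiable.

The formula is unsatisfiable.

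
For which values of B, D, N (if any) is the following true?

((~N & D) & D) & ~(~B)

B = True; D = True; N = False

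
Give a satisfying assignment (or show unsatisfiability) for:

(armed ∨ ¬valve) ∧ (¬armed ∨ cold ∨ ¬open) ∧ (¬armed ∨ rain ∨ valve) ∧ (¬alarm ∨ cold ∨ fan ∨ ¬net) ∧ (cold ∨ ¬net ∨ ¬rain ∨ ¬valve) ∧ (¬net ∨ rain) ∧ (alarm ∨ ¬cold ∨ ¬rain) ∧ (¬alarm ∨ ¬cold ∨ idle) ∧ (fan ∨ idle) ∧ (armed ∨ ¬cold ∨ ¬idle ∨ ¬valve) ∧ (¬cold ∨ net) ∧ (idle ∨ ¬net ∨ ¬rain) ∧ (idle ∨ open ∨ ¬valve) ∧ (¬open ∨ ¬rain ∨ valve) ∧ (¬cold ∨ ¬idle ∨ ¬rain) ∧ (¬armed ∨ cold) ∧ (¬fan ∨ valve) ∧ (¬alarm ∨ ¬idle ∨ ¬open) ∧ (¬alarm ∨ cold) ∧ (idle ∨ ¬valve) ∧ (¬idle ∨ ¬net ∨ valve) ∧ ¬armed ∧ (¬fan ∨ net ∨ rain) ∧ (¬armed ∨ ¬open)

fan: False; rain: True; armed: False; net: False; open: False; valve: False; alarm: False; idle: True; cold: False

Unit clause (¬armed) forces armed = False.
In (armed ∨ ¬valve) only ¬valve is left, so valve = False.
In (¬fan ∨ valve) only ¬fan is left, so fan = False.
In (fan ∨ idle) only idle is left, so idle = True.
In (¬idle ∨ ¬net ∨ valve) only ¬net is left, so net = False.
In (¬cold ∨ net) only ¬cold is left, so cold = False.
In (¬alarm ∨ cold) only ¬alarm is left, so alarm = False.
Set rain = True.
  then (¬open ∨ ¬rain ∨ valve) forces open = False.
All clauses satisfied.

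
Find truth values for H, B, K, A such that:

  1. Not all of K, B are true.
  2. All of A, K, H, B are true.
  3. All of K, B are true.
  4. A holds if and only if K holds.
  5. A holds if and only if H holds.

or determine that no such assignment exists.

The formula is unsatisfiable.

Case B = True:
  (1) with B=T forces K = False.
  Constraint (2) is violated (K=F) — contradiction.
Case B = False:
  Constraint (2) is violated (B=F) — contradiction.
Both cases fail — unsatisfiable.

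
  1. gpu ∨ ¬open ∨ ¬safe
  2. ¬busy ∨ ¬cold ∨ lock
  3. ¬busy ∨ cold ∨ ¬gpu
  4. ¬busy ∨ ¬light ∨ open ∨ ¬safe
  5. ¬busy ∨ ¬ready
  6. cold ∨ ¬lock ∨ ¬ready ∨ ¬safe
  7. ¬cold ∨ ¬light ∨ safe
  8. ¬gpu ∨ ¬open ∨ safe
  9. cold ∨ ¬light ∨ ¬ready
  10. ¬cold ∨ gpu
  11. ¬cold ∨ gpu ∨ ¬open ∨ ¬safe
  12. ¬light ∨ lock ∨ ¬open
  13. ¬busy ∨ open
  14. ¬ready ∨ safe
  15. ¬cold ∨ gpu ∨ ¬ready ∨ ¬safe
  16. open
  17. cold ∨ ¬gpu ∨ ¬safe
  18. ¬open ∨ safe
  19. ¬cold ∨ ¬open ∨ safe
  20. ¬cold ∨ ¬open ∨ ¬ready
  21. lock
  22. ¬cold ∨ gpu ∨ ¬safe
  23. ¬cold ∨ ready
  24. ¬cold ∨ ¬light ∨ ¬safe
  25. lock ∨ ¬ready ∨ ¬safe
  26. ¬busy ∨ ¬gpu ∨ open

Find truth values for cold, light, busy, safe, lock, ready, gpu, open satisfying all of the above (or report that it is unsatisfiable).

Unsatisfiable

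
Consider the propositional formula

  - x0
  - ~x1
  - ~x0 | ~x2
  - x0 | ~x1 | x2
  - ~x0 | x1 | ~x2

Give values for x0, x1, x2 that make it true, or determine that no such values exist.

x0: True; x1: False; x2: False

Unit clause (x0) forces x0 = True.
Unit clause (~x1) forces x1 = False.
In (~x0 | ~x2) only ~x2 is left, so x2 = False.
Check each clause:
  (x0): x0 holds.
  (~x1): ~x1 holds.
  (~x0 | ~x2): ~x2 holds.
  (x0 | ~x1 | x2): x0 holds.
  (~x0 | x1 | ~x2): ~x2 holds.
All clauses satisfied.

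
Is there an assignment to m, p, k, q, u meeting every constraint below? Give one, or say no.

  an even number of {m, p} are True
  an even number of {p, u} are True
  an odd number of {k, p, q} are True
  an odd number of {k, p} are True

m=T, p=T, k=F, q=F, u=T

{m, p}: 2 true → even ✓
{p, u}: 2 true → even ✓
{k, p, q}: 1 true → odd ✓
{k, p}: 1 true → odd ✓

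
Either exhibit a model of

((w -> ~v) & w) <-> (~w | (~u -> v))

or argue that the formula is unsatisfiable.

w: True, v: False, u: True

  ((w -> ~v) & w) <-> (~w | (~u -> v)) = True
    (w -> ~v) & w = True
      w -> ~v = True
        ~v = True
    ~w | (~u -> v) = True
      ~w = False
      ~u -> v = True
        ~u = False
The formula evaluates to True.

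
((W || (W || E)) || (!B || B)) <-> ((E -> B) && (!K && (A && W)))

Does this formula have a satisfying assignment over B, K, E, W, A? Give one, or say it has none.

B=F, K=F, E=F, W=T, A=T

  ((W || (W || E)) || (!B || B)) <-> ((E -> B) && (!K && (A && W))) = True
    (W || (W || E)) || (!B || B) = True
      W || (W || E) = True
        W || E = True
      !B || B = True
        !B = True
    (E -> B) && (!K && (A && W)) = True
      E -> B = True
      !K && (A && W) = True
        !K = True
        A && W = True
The formula evaluates to True.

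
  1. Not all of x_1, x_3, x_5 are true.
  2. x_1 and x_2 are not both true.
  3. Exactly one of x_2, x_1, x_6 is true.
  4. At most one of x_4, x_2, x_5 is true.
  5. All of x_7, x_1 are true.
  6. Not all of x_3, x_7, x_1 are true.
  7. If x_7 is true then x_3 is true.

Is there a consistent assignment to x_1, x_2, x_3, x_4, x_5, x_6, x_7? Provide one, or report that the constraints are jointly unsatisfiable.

Case x_3 = True:
  (5) forces x_7 = True.
  (5) forces x_1 = True.
  Constraint (6) is violated (x_3=T, x_7=T, x_1=T) — contradiction.
Case x_3 = False:
  (5) forces x_7 = True.
  Constraint (7) is violated (x_7=T, x_3=F) — contradiction.
Both cases fail — unsatisfiable.

Unsatisfiable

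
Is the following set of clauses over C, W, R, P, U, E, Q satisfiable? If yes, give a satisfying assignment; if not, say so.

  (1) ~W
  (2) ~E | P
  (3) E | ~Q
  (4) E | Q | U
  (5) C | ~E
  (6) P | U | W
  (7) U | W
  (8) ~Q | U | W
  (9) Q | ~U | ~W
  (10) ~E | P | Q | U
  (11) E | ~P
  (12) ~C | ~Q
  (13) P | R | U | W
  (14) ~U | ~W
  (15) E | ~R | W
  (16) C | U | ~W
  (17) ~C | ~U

C = False, W = False, R = False, P = False, U = True, E = False, Q = False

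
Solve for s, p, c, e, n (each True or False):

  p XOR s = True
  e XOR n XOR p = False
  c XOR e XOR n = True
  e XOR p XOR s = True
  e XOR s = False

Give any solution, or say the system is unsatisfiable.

s: False, p: True, c: False, e: False, n: True

p XOR s = T XOR F = True ✓
e XOR n XOR p = F XOR T XOR T = False ✓
c XOR e XOR n = F XOR F XOR T = True ✓
e XOR p XOR s = F XOR T XOR F = True ✓
e XOR s = F XOR F = False ✓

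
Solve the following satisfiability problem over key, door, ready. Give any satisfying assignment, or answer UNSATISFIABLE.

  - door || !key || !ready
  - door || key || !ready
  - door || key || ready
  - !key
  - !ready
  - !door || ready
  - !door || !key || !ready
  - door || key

Unsatisfiable — no assignment works.

Case key = True:
  Clause (!key) is falsified — contradiction.
Case key = False:
  (!ready) forces ready = False.
  (door || key || ready) forces door = True.
  Clause (!door || ready) is falsified — contradiction.
Both cases fail, so the formula is unsatisfiable.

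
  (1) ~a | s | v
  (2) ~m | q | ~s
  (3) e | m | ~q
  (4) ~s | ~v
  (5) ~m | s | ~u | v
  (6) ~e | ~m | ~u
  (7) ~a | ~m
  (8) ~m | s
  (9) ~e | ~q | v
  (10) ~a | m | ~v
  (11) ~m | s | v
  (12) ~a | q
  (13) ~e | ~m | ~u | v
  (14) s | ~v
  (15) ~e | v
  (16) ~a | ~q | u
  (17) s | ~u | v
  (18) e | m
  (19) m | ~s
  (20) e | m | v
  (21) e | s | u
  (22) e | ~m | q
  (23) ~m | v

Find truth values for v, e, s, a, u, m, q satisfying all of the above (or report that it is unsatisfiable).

Unsatisfiable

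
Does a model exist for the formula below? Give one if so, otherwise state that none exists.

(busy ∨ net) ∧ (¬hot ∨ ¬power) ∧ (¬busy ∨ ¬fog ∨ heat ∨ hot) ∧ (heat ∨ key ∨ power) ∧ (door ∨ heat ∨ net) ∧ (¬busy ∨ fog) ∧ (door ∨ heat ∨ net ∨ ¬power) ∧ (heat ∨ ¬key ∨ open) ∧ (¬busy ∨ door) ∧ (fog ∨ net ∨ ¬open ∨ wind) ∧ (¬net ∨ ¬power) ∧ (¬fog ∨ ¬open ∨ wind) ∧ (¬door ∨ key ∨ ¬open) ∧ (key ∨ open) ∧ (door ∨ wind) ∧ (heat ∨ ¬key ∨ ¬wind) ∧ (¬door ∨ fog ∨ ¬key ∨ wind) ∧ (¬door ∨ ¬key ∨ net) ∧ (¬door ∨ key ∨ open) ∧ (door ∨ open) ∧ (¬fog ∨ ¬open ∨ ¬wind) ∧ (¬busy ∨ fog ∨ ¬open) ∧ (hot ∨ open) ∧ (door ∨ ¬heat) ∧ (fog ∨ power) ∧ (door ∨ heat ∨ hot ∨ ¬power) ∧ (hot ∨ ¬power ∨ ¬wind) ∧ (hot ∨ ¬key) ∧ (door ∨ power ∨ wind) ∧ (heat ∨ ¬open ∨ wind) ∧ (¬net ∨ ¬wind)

wind = False, key = True, busy = True, hot = True, net = True, door = True, heat = True, fog = True, power = False, open = False

Set wind = False.
  then (door ∨ wind) forces door = True.
Set key = True.
  then (¬door ∨ fog ∨ ¬key ∨ wind) forces fog = True.
  then (¬door ∨ ¬key ∨ net) forces net = True.
  then (hot ∨ ¬key) forces hot = True.
  then (¬hot ∨ ¬power) forces power = False.
  then (¬fog ∨ ¬open ∨ wind) forces open = False.
  then (heat ∨ ¬key ∨ open) forces heat = True.
Set busy = True.
All clauses satisfied.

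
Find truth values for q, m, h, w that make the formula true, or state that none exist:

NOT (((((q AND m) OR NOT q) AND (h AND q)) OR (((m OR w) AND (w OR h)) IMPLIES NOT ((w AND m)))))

q = True, m = True, h = False, w = True

  NOT (((((q AND m) OR NOT q) AND (h AND q)) OR (((m OR w) AND (w OR h)) IMPLIES NOT ((w AND m))))) = True
    (((q AND m) OR NOT q) AND (h AND q)) OR (((m OR w) AND (w OR h)) IMPLIES NOT ((w AND m))) = False
      ((q AND m) OR NOT q) AND (h AND q) = False
        (q AND m) OR NOT q = True
          q AND m = True
          NOT q = False
        h AND q = False
      ((m OR w) AND (w OR h)) IMPLIES NOT ((w AND m)) = False
        (m OR w) AND (w OR h) = True
          m OR w = True
          w OR h = True
        NOT ((w AND m)) = False
          w AND m = True
The formula evaluates to True.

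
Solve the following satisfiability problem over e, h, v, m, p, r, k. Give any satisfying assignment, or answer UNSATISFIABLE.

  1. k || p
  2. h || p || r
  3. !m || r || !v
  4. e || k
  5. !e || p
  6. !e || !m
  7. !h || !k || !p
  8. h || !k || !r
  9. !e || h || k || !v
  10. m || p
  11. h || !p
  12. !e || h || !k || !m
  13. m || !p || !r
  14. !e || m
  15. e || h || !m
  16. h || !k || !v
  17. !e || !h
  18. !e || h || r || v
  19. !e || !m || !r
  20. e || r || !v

Try e = True:
  (!e || p) forces p = True.
  (!e || !m) forces m = False.
  clause (!e || m) is falsified — backtrack.
So e = False.
  then (e || k) forces k = True.
Try h = False:
  (h || !k || !r) forces r = False.
  (h || p || r) forces p = True.
  clause (h || !p) is falsified — backtrack.
So h = True.
  then (!h || !k || !p) forces p = False.
  then (m || p) forces m = True.
Set v = False.
Set r = False.
All clauses satisfied.

e = False, h = True, v = False, m = True, p = False, r = False, k = True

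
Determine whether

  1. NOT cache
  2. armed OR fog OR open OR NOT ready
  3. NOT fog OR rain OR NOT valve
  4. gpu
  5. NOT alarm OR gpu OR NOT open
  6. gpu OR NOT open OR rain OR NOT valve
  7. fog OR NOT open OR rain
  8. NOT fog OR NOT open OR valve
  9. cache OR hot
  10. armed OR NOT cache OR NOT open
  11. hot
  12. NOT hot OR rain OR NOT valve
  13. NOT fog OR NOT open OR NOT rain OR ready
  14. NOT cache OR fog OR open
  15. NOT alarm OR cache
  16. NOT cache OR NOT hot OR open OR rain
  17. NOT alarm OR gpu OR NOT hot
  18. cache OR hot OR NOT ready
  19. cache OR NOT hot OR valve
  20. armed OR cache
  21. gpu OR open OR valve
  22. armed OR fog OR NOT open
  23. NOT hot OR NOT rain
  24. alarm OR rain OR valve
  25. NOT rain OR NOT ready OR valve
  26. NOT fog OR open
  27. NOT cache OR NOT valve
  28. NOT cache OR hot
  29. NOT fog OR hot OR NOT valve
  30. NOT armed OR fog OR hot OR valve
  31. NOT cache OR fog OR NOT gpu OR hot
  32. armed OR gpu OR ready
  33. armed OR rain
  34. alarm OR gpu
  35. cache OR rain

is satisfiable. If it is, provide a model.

Case rain = True:
  (NOT cache) forces cache = False.
  (gpu) forces gpu = True.
  (cache OR hot) forces hot = True.
  Clause (NOT hot OR NOT rain) is falsified — contradiction.
Case rain = False:
  (NOT cache) forces cache = False.
  Clause (cache OR rain) is falsified — contradiction.
Both cases fail, so the formula is unsatisfiable.

Unsatisfiable — no assignment works.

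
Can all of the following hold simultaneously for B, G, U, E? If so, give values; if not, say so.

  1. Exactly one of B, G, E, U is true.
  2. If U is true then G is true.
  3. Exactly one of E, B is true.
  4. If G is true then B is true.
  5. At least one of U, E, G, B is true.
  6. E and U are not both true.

B=T, G=F, U=F, E=F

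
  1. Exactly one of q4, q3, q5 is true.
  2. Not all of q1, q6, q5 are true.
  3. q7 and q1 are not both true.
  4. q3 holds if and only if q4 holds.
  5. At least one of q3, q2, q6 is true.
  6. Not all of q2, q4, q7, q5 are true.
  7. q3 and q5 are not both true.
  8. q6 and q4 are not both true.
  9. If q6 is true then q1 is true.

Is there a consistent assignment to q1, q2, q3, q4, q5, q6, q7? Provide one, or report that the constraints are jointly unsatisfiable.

q1: False; q2: True; q3: False; q4: False; q5: True; q6: False; q7: False

  (1) {q4, q3, q5}: 1 true — exactly one ✓
  (2) {q1, q6, q5}: 1/3 true — not all ✓
  (3) q7=F, q1=F — not both ✓
  (4) q3=F, q4=F — same ✓
  (5) {q3, q2, q6}: 1 true — at least one ✓
  (6) {q2, q4, q7, q5}: 2/4 true — not all ✓
  (7) q3=F, q5=T — not both ✓
  (8) q6=F, q4=F — not both ✓
  (9) q6=F ⇒ q1: vacuous ✓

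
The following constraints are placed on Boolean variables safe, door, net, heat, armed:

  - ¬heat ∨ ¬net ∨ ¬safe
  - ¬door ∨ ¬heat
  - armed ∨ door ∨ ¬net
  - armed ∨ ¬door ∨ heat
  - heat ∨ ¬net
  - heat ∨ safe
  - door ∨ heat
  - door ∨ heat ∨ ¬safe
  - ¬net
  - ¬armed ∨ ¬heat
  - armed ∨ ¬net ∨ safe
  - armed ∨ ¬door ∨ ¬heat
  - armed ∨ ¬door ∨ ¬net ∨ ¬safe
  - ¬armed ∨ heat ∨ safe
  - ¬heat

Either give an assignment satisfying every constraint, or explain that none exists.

Unit clause (¬net) forces net = False.
Unit clause (¬heat) forces heat = False.
In (heat ∨ safe) only safe is left, so safe = True.
In (door ∨ heat) only door is left, so door = True.
In (armed ∨ ¬door ∨ heat) only armed is left, so armed = True.
All clauses satisfied.

safe = True; door = True; net = False; heat = False; armed = True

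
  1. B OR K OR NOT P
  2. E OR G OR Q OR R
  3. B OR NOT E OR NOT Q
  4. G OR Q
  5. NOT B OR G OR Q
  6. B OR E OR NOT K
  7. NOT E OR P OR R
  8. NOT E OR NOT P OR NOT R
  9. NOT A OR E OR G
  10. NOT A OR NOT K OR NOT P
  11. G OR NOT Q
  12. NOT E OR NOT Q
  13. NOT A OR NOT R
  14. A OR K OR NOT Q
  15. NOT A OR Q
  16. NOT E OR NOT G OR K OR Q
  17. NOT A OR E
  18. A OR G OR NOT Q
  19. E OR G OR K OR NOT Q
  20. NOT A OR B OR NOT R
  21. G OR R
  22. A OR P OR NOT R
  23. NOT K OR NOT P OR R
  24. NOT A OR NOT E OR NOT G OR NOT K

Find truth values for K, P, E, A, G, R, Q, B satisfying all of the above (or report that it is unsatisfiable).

K = False, P = False, E = False, A = False, G = True, R = False, Q = False, B = True

Set K = False.
Set P = False.
Try E = True:
  (NOT E OR P OR R) forces R = True.
  (NOT E OR NOT Q) forces Q = False.
  (G OR Q) forces G = True.
  clause (NOT E OR NOT G OR K OR Q) is falsified — backtrack.
So E = False.
  then (NOT A OR E) forces A = False.
  then (A OR P OR NOT R) forces R = False.
  then (A OR K OR NOT Q) forces Q = False.
  then (G OR R) forces G = True.
Set B = True.
All clauses satisfied.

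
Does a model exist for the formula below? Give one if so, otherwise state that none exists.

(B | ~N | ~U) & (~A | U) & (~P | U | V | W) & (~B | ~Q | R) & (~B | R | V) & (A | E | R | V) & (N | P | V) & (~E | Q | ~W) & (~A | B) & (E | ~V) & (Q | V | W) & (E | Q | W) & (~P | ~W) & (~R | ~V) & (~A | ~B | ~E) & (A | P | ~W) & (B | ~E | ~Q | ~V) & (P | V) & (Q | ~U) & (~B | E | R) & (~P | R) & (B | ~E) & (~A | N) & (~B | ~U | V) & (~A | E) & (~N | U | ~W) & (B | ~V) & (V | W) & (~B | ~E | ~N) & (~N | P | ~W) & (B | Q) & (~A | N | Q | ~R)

Set W = False.
  then (V | W) forces V = True.
  then (E | ~V) forces E = True.
  then (~R | ~V) forces R = False.
  then (~P | R) forces P = False.
  then (B | ~E) forces B = True.
  then (~B | ~E | ~N) forces N = False.
  then (~B | ~Q | R) forces Q = False.
  then (~A | ~B | ~E) forces A = False.
  then (Q | ~U) forces U = False.
All clauses satisfied.

W = False, U = False, V = True, Q = False, E = True, B = True, A = False, N = False, R = False, P = False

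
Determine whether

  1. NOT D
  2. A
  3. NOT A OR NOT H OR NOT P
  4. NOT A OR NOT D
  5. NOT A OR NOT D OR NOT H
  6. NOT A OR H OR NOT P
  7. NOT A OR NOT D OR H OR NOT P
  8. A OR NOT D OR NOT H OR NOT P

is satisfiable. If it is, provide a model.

P=F; A=T; D=F; H=T

Unit clause (NOT D) forces D = False.
Unit clause (A) forces A = True.
Try P = True:
  (NOT A OR NOT H OR NOT P) forces H = False.
  clause (NOT A OR H OR NOT P) is falsified — backtrack.
So P = False.
Set H = True.
All clauses satisfied.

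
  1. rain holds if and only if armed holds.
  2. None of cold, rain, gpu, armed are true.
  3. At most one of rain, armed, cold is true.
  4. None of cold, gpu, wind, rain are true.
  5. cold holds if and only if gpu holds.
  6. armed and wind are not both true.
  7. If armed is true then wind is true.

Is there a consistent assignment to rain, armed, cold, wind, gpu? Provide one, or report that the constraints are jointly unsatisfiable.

rain = False, armed = False, cold = False, wind = False, gpu = False

  (1) rain=F, armed=F — same ✓
  (2) {cold, rain, gpu, armed}: 0 true — none ✓
  (3) {rain, armed, cold}: 0 true — at most one ✓
  (4) {cold, gpu, wind, rain}: 0 true — none ✓
  (5) cold=F, gpu=F — same ✓
  (6) armed=F, wind=F — not both ✓
  (7) armed=F ⇒ wind: vacuous ✓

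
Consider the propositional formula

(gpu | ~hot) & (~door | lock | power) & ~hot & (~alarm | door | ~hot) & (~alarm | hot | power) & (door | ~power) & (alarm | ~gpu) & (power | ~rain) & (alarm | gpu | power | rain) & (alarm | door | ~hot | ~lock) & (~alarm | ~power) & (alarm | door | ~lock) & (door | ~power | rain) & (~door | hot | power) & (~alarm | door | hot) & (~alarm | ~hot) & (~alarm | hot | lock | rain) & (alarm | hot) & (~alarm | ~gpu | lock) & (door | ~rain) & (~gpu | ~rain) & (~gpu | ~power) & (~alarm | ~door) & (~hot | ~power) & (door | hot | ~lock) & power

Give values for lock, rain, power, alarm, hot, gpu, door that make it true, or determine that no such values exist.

UNSATISFIABLE

Case hot = True:
  Clause (~hot) is falsified — contradiction.
Case hot = False:
  (alarm | hot) forces alarm = True.
  (~alarm | hot | power) forces power = True.
  Clause (~alarm | ~power) is falsified — contradiction.
Both cases fail, so the formula is unsatisfiable.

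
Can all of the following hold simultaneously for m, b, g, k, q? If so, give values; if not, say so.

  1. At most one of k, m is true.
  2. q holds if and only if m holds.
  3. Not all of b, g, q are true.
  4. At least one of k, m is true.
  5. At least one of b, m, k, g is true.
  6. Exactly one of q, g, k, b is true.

m=F; b=F; g=F; k=T; q=F

  (1) {k, m}: 1 true — at most one ✓
  (2) q=F, m=F — same ✓
  (3) {b, g, q}: 0/3 true — not all ✓
  (4) {k, m}: 1 true — at least one ✓
  (5) {b, m, k, g}: 1 true — at least one ✓
  (6) {q, g, k, b}: 1 true — exactly one ✓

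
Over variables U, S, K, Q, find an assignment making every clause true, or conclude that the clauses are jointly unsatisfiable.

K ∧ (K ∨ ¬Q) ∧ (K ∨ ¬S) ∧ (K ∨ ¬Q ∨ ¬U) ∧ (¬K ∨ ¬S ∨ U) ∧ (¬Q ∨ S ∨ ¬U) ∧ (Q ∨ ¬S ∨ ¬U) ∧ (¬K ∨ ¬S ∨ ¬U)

U = False; S = False; K = True; Q = False

Unit clause (K) forces K = True.
Set U = False.
  then (¬K ∨ ¬S ∨ U) forces S = False.
Set Q = False.
Check each clause:
  (K): K holds.
  (K ∨ ¬Q): K holds.
  (K ∨ ¬S): K holds.
  (K ∨ ¬Q ∨ ¬U): K holds.
  (¬K ∨ ¬S ∨ U): ¬S holds.
  (¬Q ∨ S ∨ ¬U): ¬Q holds.
  (Q ∨ ¬S ∨ ¬U): ¬S holds.
  (¬K ∨ ¬S ∨ ¬U): ¬S holds.
All clauses satisfied.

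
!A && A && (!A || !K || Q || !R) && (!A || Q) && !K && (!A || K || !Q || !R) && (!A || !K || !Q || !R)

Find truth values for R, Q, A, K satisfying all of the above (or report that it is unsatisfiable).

No satisfying assignment exists.

Case A = True:
  Clause (!A) is falsified — contradiction.
Case A = False:
  Clause (A) is falsified — contradiction.
Both cases fail, so the formula is unsatisfiable.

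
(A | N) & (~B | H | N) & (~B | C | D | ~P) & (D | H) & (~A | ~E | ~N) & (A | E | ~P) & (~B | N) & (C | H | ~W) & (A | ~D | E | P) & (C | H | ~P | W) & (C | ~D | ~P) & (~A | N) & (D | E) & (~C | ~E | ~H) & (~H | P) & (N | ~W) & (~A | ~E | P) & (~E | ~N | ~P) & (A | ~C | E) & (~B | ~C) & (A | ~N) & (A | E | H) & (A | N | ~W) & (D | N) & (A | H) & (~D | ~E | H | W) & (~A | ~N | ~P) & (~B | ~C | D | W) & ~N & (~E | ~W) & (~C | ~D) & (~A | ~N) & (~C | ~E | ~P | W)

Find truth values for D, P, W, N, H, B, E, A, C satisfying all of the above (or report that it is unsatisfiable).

Case N = True:
  Clause (~N) is falsified — contradiction.
Case N = False:
  (A | N) forces A = True.
  Clause (~A | N) is falsified — contradiction.
Both cases fail, so the formula is unsatisfiable.

The formula is unsatisfiable.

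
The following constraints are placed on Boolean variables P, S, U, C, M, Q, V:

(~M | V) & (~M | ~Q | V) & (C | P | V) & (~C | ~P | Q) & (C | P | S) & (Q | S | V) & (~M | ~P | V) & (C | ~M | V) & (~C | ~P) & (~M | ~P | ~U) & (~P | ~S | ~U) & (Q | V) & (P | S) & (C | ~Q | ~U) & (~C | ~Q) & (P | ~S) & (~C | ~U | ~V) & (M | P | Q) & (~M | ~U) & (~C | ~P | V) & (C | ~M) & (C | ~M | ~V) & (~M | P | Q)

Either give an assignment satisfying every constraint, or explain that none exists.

P = True; S = False; U = False; C = False; M = False; Q = False; V = True

Try P = False:
  (P | S) forces S = True.
  clause (P | ~S) is falsified — backtrack.
So P = True.
  then (~C | ~P) forces C = False.
  then (C | ~M) forces M = False.
Set S = False.
Set U = False.
Set Q = False.
  then (Q | S | V) forces V = True.
All clauses satisfied.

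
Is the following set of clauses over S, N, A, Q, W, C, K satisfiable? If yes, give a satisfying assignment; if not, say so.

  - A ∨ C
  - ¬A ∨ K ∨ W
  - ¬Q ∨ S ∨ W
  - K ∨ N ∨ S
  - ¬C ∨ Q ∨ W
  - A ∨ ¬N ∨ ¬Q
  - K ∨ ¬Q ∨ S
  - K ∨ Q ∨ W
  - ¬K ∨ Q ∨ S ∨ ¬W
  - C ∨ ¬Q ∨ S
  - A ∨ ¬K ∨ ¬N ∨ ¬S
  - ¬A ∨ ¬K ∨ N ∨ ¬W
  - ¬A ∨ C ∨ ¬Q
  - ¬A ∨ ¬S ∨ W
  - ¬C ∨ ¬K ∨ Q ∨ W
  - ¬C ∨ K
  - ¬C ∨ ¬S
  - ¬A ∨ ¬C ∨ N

Set S = True.
  then (¬C ∨ ¬S) forces C = False.
  then (A ∨ C) forces A = True.
  then (¬A ∨ C ∨ ¬Q) forces Q = False.
  then (¬A ∨ ¬S ∨ W) forces W = True.
Set N = False.
  then (¬A ∨ ¬K ∨ N ∨ ¬W) forces K = False.
All clauses satisfied.

S = True, N = False, A = True, Q = False, W = True, C = False, K = False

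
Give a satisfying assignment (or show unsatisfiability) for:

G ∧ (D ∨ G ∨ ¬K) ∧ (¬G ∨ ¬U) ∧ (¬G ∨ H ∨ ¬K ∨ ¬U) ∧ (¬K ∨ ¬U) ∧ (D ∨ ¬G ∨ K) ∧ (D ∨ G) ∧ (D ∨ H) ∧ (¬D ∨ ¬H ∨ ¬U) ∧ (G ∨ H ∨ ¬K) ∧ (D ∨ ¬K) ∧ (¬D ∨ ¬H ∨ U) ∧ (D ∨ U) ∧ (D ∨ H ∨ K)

H = False, K = True, G = True, D = True, U = False

Unit clause (G) forces G = True.
In (¬G ∨ ¬U) only ¬U is left, so U = False.
In (D ∨ U) only D is left, so D = True.
In (¬D ∨ ¬H ∨ U) only ¬H is left, so H = False.
Set K = True.
All clauses satisfied.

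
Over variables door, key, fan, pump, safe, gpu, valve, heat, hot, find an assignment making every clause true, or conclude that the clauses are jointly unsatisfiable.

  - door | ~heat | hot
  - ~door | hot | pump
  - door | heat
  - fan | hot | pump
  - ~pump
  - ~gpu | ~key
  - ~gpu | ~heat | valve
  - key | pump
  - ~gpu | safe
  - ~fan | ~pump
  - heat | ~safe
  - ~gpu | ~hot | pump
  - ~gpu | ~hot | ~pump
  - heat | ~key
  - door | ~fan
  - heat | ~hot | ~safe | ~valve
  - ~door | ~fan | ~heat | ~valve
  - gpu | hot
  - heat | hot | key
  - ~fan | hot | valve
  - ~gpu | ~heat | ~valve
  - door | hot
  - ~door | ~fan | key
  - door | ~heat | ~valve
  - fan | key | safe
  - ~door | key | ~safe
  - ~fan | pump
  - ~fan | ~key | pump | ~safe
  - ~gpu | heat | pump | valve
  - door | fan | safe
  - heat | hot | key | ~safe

door = True; key = True; fan = False; pump = False; safe = False; gpu = False; valve = False; heat = True; hot = True

Unit clause (~pump) forces pump = False.
In (key | pump) only key is left, so key = True.
In (heat | ~key) only heat is left, so heat = True.
In (~fan | pump) only ~fan is left, so fan = False.
In (fan | hot | pump) only hot is left, so hot = True.
In (~gpu | ~key) only ~gpu is left, so gpu = False.
Set door = True.
Set safe = False.
Set valve = False.
All clauses satisfied.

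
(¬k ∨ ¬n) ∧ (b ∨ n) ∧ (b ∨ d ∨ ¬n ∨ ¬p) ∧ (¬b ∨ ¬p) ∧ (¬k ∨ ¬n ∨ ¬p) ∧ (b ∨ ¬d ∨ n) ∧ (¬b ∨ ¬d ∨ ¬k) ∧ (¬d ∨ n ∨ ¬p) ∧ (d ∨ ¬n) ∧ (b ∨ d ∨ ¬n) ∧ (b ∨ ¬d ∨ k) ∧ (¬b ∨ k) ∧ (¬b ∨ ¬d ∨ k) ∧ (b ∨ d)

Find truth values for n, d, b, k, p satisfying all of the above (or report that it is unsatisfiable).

n: False; d: False; b: True; k: True; p: False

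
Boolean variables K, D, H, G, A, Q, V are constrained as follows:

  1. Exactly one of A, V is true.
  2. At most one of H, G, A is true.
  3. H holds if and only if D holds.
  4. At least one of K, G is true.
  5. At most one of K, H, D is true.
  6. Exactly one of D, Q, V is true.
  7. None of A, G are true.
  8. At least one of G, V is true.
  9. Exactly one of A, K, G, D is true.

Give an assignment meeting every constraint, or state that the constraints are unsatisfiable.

K = True, D = False, H = False, G = False, A = False, Q = False, V = True

  (1) {A, V}: 1 true — exactly one ✓
  (2) {H, G, A}: 0 true — at most one ✓
  (3) H=F, D=F — same ✓
  (4) {K, G}: 1 true — at least one ✓
  (5) {K, H, D}: 1 true — at most one ✓
  (6) {D, Q, V}: 1 true — exactly one ✓
  (7) {A, G}: 0 true — none ✓
  (8) {G, V}: 1 true — at least one ✓
  (9) {A, K, G, D}: 1 true — exactly one ✓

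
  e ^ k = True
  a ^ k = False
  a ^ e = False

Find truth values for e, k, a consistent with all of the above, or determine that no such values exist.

Adding constraints 1, 2, 3 mod 2: every variable appears an even number of times on the left, so the left side is 0.
But the right sides sum to 1 (mod 2). 0 ≠ 1 — the system is inconsistent.

Unsatisfiable — no assignment works.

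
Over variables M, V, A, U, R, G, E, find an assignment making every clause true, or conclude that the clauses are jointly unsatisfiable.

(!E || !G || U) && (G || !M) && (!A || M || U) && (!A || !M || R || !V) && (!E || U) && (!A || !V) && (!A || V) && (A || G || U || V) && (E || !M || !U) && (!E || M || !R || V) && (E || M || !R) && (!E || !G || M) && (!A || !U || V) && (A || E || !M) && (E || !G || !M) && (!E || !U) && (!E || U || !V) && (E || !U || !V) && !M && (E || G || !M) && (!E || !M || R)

M: False; V: False; A: False; U: True; R: False; G: False; E: False

Unit clause (!M) forces M = False.
Set V = False.
  then (!A || V) forces A = False.
Set U = True.
  then (!E || !U) forces E = False.
  then (E || M || !R) forces R = False.
Set G = False.
All clauses satisfied.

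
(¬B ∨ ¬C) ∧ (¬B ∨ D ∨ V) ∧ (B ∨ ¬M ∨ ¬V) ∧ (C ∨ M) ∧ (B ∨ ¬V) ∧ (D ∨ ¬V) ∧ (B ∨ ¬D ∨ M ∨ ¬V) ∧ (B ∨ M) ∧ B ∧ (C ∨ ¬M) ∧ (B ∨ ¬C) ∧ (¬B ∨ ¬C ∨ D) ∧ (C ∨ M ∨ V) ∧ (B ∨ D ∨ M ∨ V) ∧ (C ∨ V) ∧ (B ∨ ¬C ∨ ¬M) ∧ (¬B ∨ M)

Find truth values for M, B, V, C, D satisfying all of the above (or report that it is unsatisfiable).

Unsatisfiable — no assignment works.

Case B = True:
  (¬B ∨ ¬C) forces C = False.
  (C ∨ M) forces M = True.
  Clause (C ∨ ¬M) is falsified — contradiction.
Case B = False:
  Clause (B) is falsified — contradiction.
Both cases fail, so the formula is unsatisfiable.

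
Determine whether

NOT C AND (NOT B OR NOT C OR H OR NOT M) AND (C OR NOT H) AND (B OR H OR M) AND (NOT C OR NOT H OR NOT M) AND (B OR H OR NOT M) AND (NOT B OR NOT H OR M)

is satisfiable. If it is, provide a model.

B: True, H: False, C: False, M: False

Unit clause (NOT C) forces C = False.
In (C OR NOT H) only NOT H is left, so H = False.
Try B = False:
  (B OR H OR M) forces M = True.
  clause (B OR H OR NOT M) is falsified — backtrack.
So B = True.
Set M = False.
Check each clause:
  (NOT C): NOT C holds.
  (NOT B OR NOT C OR H OR NOT M): NOT C holds.
  (C OR NOT H): NOT H holds.
  (B OR H OR M): B holds.
  (NOT C OR NOT H OR NOT M): NOT C holds.
  (B OR H OR NOT M): B holds.
  (NOT B OR NOT H OR M): NOT H holds.
All clauses satisfied.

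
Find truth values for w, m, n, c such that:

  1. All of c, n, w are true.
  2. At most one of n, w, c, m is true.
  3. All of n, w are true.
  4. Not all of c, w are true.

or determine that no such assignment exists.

Case w = True:
  (1) forces c = True.
  Constraint (2) is violated (w=T, c=T) — contradiction.
Case w = False:
  Constraint (1) is violated (w=F) — contradiction.
Both cases fail — unsatisfiable.

No satisfying assignment exists.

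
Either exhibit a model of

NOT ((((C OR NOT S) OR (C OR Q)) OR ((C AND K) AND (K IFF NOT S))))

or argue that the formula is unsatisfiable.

C = False, K = False, Q = False, S = True

  NOT ((((C OR NOT S) OR (C OR Q)) OR ((C AND K) AND (K IFF NOT S)))) = True
    ((C OR NOT S) OR (C OR Q)) OR ((C AND K) AND (K IFF NOT S)) = False
      (C OR NOT S) OR (C OR Q) = False
        C OR NOT S = False
          NOT S = False
        C OR Q = False
      (C AND K) AND (K IFF NOT S) = False
        C AND K = False
        K IFF NOT S = True
          NOT S = False
The formula evaluates to True.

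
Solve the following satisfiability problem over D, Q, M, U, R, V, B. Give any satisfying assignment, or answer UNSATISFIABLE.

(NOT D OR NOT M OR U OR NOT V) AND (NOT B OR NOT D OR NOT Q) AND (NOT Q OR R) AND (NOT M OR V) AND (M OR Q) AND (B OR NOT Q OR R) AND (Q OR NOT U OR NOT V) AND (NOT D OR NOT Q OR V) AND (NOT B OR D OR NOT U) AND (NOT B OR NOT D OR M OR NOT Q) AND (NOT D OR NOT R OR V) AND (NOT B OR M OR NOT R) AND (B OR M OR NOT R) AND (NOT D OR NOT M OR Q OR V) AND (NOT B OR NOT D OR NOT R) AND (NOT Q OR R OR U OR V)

Set D = False.
Set Q = False.
  then (M OR Q) forces M = True.
  then (NOT M OR V) forces V = True.
  then (Q OR NOT U OR NOT V) forces U = False.
Set R = True.
Set B = False.
All clauses satisfied.

D=F, Q=F, M=T, U=F, R=T, V=T, B=F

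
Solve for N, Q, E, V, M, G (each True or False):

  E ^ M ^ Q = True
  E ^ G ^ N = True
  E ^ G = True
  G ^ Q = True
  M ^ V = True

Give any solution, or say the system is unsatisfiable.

N: False; Q: False; E: False; V: False; M: True; G: True

E ^ M ^ Q = F ^ T ^ F = True ✓
E ^ G ^ N = F ^ T ^ F = True ✓
E ^ G = F ^ T = True ✓
G ^ Q = T ^ F = True ✓
M ^ V = T ^ F = True ✓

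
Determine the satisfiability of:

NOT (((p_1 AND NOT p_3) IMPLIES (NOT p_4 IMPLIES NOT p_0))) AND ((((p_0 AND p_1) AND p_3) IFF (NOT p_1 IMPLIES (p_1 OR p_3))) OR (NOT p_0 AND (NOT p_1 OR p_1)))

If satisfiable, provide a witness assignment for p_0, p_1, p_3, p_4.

Case p_1 = True: the formula simplifies to NOT ((NOT p_3 IMPLIES (NOT p_4 IMPLIES NOT p_0))) AND ((p_0 AND p_3) OR NOT p_0).
  p_0 = True: simplifies to NOT ((NOT p_3 IMPLIES p_4)) AND p_3.
    p_3 = True: the conjunct NOT ((NOT p_3 IMPLIES p_4)) becomes NOT ((False IMPLIES p_4)) = False.
    p_3 = False: the conjunct p_3 is False.
  p_0 = False: the conjunct NOT ((NOT p_3 IMPLIES (NOT p_4 IMPLIES NOT p_0))) becomes NOT ((NOT p_3 IMPLIES True)) = False.
Case p_1 = False: the conjunct NOT (((p_1 AND NOT p_3) IMPLIES (NOT p_4 IMPLIES NOT p_0))) becomes NOT ((False IMPLIES (NOT p_4 IMPLIES NOT p_0))) = False.
Both cases fail — unsatisfiable.

The formula is unsatisfiable.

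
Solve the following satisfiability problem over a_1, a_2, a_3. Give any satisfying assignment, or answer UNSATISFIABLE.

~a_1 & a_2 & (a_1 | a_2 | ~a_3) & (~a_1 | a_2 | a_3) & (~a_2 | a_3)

Unit clause (~a_1) forces a_1 = False.
Unit clause (a_2) forces a_2 = True.
In (~a_2 | a_3) only a_3 is left, so a_3 = True.
Check each clause:
  (~a_1): ~a_1 holds.
  (a_2): a_2 holds.
  (a_1 | a_2 | ~a_3): a_2 holds.
  (~a_1 | a_2 | a_3): ~a_1 holds.
  (~a_2 | a_3): a_3 holds.
All clauses satisfied.

a_1 = False; a_2 = True; a_3 = True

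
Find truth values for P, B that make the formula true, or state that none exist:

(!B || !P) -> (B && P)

P: True, B: True

  (!B || !P) -> (B && P) = True
    !B || !P = False
      !B = False
      !P = False
    B && P = True
The formula evaluates to True.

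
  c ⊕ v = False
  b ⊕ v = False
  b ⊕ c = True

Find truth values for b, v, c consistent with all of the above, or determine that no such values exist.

Unsatisfiable — no assignment works.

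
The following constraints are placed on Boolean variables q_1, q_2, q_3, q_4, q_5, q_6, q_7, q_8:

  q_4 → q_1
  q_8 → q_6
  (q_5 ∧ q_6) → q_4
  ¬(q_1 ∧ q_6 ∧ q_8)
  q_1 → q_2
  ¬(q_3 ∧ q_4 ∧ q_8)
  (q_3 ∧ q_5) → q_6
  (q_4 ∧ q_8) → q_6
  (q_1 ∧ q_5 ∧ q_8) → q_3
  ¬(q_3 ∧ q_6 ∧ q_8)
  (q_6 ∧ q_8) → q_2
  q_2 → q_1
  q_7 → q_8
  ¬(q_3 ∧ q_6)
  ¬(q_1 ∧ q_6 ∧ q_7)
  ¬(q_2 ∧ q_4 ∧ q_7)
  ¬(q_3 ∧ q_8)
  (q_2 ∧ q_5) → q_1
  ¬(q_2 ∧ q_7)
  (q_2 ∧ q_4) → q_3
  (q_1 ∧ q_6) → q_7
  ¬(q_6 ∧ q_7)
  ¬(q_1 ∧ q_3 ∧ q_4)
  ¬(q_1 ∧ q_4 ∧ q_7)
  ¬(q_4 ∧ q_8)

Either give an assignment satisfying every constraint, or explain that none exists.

Set q_1 = True.
  then (¬q_1 ∨ q_2) forces q_2 = True.
  then (¬q_2 ∨ ¬q_7) forces q_7 = False.
  then (¬q_1 ∨ ¬q_6 ∨ q_7) forces q_6 = False.
  then (q_6 ∨ ¬q_8) forces q_8 = False.
Set q_3 = True.
  then (¬q_1 ∨ ¬q_3 ∨ ¬q_4) forces q_4 = False.
  then (¬q_3 ∨ ¬q_5 ∨ q_6) forces q_5 = False.
All clauses satisfied.

q_1 = True, q_2 = True, q_3 = True, q_4 = False, q_5 = False, q_6 = False, q_7 = False, q_8 = False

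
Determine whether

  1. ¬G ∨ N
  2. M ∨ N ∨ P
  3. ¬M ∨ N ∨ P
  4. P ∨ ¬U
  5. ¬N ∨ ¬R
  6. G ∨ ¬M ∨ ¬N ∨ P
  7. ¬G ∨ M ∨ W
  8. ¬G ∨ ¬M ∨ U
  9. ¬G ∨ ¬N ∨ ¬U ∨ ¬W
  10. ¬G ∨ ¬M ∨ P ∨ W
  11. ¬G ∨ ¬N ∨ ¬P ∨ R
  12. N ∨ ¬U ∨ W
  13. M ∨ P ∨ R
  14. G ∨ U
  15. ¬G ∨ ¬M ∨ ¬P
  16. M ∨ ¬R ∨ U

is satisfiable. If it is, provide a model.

Set G = False.
  then (G ∨ U) forces U = True.
  then (P ∨ ¬U) forces P = True.
Set N = False.
  then (N ∨ ¬U ∨ W) forces W = True.
Set M = False.
Set R = True.
All clauses satisfied.

G = False, U = True, N = False, M = False, W = True, R = True, P = True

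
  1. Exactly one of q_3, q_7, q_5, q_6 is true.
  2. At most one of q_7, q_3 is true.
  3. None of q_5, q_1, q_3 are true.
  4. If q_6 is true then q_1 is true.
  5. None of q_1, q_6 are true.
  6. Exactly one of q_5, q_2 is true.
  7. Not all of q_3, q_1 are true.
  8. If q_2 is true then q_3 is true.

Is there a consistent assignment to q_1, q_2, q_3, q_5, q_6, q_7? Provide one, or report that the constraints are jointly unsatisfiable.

Case q_2 = True:
  (3) forces q_5 = False.
  (3) forces q_1 = False.
  (3) forces q_3 = False.
  Constraint (8) is violated (q_2=T, q_3=F) — contradiction.
Case q_2 = False:
  (3) forces q_5 = False.
  Constraint (6) is violated (q_5=F, q_2=F) — contradiction.
Both cases fail — unsatisfiable.

No satisfying assignment exists.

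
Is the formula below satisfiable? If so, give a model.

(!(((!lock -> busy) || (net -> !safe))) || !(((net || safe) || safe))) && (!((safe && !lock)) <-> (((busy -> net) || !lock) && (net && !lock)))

The formula is unsatisfiable.

Case lock = True: the conjunct !((safe && !lock)) <-> (((busy -> net) || !lock) && (net && !lock)) becomes !False <-> ((busy -> net) && False) = False.
Case lock = False: the formula simplifies to (!((busy || (net -> !safe))) || !(((net || safe) || safe))) && (!safe <-> net).
  safe = True: simplifies to !((busy || !net)) && !net.
    net = True: the conjunct !net is False.
    net = False: the conjunct !((busy || !net)) becomes !((busy || True)) = False.
  safe = False: simplifies to !net && net.
    net = True: the conjunct !net is False.
    net = False: the conjunct net is False.
Both cases fail — unsatisfiable.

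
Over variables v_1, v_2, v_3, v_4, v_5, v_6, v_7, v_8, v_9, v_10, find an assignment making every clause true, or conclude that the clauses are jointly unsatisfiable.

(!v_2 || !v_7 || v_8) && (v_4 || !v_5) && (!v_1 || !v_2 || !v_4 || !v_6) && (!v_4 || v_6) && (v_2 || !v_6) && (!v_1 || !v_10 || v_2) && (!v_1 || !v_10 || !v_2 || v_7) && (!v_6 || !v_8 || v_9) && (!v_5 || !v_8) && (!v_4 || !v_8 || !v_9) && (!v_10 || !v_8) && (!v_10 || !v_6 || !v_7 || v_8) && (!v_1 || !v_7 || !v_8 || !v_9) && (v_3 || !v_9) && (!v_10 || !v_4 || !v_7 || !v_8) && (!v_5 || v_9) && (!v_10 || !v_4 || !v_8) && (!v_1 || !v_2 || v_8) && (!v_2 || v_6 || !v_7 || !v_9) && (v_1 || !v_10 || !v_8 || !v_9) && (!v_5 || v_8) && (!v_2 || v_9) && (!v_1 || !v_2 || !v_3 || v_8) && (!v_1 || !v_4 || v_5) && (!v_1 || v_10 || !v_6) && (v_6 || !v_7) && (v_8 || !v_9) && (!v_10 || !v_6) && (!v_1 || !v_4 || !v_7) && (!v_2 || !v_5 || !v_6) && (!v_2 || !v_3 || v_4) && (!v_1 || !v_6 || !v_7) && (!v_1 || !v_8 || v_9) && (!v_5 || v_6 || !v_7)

Set v_1 = True.
Set v_2 = False.
  then (v_2 || !v_6) forces v_6 = False.
  then (!v_1 || !v_10 || v_2) forces v_10 = False.
  then (v_6 || !v_7) forces v_7 = False.
  then (!v_4 || v_6) forces v_4 = False.
  then (v_4 || !v_5) forces v_5 = False.
Set v_3 = False.
  then (v_3 || !v_9) forces v_9 = False.
  then (!v_1 || !v_8 || v_9) forces v_8 = False.
All clauses satisfied.

v_1 = True; v_2 = False; v_3 = False; v_4 = False; v_5 = False; v_6 = False; v_7 = False; v_8 = False; v_9 = False; v_10 = False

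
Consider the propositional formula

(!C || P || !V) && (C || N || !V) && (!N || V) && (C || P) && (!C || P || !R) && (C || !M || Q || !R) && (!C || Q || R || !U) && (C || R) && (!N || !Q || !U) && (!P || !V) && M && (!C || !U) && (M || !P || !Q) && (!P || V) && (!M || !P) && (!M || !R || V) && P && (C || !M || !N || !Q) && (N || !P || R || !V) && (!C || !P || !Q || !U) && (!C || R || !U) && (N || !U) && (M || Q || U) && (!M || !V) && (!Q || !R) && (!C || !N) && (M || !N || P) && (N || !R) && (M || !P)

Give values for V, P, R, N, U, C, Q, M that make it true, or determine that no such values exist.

Case P = True:
  (!P || !V) forces V = False.
  Clause (!P || V) is falsified — contradiction.
Case P = False:
  Clause (P) is falsified — contradiction.
Both cases fail, so the formula is unsatisfiable.

Unsatisfiable — no assignment works.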